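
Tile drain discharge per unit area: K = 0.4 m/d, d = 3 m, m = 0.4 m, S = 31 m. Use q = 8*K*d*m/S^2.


q = 8*K*d*m/S^2
q = 8*0.4*3*0.4/31^2
q = 3.8400 / 961

0.0040 m/d


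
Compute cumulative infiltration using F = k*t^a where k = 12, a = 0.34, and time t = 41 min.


F = k * t^a = 12 * 41^0.34
F = 12 * 3.534651

42.4158 mm


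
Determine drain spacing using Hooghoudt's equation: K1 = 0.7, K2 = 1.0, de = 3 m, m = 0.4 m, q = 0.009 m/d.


S^2 = 8*K2*de*m/q + 4*K1*m^2/q
S^2 = 8*1.0*3*0.4/0.009 + 4*0.7*0.4^2/0.009
S = sqrt(1116.4444)

33.4132 m


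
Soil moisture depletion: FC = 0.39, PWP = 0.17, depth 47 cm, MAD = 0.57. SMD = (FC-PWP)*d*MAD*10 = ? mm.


SMD = (FC - PWP) * d * MAD * 10
SMD = (0.39 - 0.17) * 47 * 0.57 * 10
SMD = 0.2200 * 47 * 0.57 * 10

58.9380 mm


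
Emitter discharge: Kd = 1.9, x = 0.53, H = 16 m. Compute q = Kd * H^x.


q = Kd * H^x = 1.9 * 16^0.53 = 1.9 * 4.346939

8.2592 L/h


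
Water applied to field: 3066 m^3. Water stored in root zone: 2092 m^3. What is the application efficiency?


Ea = V_root / V_field * 100 = 2092 / 3066 * 100 = 68.2322%

68.2322 %


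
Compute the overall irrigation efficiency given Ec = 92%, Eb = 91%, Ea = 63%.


Ec = 0.92, Eb = 0.91, Ea = 0.63
E = 0.92 * 0.91 * 0.63 * 100 = 52.7436%

52.7436 %


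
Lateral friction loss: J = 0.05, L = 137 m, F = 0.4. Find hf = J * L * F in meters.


hf = J * L * F = 0.05 * 137 * 0.4 = 2.7400 m

2.7400 m


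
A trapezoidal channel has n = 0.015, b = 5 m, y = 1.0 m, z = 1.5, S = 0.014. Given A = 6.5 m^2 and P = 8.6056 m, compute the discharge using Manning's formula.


R = A/P = 6.5/8.6056 = 0.755322
Q = (1/0.015) * 6.5 * 0.755322^(2/3) * 0.014^0.5

42.5247 m^3/s


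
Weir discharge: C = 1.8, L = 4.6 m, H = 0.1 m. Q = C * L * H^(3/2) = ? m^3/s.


Q = C * L * H^(3/2) = 1.8 * 4.6 * 0.1^1.5 = 1.8 * 4.6 * 0.031623

0.2618 m^3/s


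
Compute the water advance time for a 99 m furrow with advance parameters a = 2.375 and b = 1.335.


t = (L/a)^(1/b)
t = (99/2.375)^(1/1.335)
t = 41.684211^(1/1.335)

16.3479 min


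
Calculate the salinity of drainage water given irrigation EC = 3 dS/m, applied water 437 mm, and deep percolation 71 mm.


EC_dw = EC_iw * D_iw / D_dw
EC_dw = 3 * 437 / 71
EC_dw = 1311 / 71

18.4648 dS/m


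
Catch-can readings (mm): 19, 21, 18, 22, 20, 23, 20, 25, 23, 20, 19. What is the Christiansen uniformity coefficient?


mean = 20.909091 mm
MAD = 1.719008 mm
CU = (1 - 1.719008/20.909091)*100

91.7787 %


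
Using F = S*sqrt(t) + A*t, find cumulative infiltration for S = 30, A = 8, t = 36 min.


F = S*sqrt(t) + A*t
F = 30*sqrt(36) + 8*36
F = 30*6.000000 + 288

468.0000 mm


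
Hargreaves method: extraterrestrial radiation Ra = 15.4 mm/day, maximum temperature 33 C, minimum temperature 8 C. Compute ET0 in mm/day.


Tmean = (Tmax + Tmin)/2 = (33 + 8)/2 = 20.5
ET0 = 0.0023 * 15.4 * (20.5 + 17.8) * sqrt(33 - 8)
ET0 = 0.0023 * 15.4 * 38.3 * 5.000000

6.7829 mm/day


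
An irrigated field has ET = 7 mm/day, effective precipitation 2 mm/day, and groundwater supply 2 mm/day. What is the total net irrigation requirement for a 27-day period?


Daily deficit = ET - Pe - GW = 7 - 2 - 2 = 3 mm/day
NIR = 3 * 27 = 81 mm

81.0000 mm


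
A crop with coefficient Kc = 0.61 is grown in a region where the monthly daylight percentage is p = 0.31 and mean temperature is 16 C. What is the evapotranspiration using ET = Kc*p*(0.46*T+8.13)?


ET = Kc * p * (0.46*T + 8.13)
ET = 0.61 * 0.31 * (0.46*16 + 8.13)
ET = 0.61 * 0.31 * 15.4900

2.9292 mm/day


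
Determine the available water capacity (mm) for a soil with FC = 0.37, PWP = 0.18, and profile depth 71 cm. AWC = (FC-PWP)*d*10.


AWC = (FC - PWP) * d * 10
AWC = (0.37 - 0.18) * 71 * 10
AWC = 0.1900 * 71 * 10

134.9000 mm


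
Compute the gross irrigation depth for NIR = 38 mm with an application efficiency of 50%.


Ea = 50% = 0.5
GID = NIR / Ea = 38 / 0.5 = 76.0000 mm

76.0000 mm


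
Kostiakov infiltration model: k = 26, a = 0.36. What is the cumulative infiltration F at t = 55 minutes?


F = k * t^a = 26 * 55^0.36
F = 26 * 4.231853

110.0282 mm


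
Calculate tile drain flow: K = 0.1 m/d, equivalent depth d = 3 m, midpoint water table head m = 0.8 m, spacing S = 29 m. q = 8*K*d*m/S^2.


q = 8*K*d*m/S^2
q = 8*0.1*3*0.8/29^2
q = 1.9200 / 841

0.0023 m/d


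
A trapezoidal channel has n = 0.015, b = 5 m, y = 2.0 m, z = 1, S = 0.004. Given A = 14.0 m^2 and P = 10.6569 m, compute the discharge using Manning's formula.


R = A/P = 14.0/10.6569 = 1.313703
Q = (1/0.015) * 14.0 * 1.313703^(2/3) * 0.004^0.5

70.8052 m^3/s


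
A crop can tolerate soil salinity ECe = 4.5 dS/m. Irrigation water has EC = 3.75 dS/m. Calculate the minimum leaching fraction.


LR = ECiw / (5*ECe - ECiw)
LR = 3.75 / (5*4.5 - 3.75)
LR = 3.75 / 18.7500

0.2000


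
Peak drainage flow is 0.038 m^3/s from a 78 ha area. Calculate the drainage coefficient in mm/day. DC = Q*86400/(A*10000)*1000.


DC = Q * 86400 / (A * 10000) * 1000
DC = 0.038 * 86400 / (78 * 10000) * 1000
DC = 3283200.0000 / 780000

4.2092 mm/day


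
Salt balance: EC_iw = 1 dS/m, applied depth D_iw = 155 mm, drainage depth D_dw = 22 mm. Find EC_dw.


EC_dw = EC_iw * D_iw / D_dw
EC_dw = 1 * 155 / 22
EC_dw = 155 / 22

7.0455 dS/m


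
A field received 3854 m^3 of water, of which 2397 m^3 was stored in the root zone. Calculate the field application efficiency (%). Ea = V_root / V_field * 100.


Ea = V_root / V_field * 100 = 2397 / 3854 * 100 = 62.1951%

62.1951 %


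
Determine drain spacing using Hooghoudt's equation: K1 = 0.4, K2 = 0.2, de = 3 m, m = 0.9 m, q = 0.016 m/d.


S^2 = 8*K2*de*m/q + 4*K1*m^2/q
S^2 = 8*0.2*3*0.9/0.016 + 4*0.4*0.9^2/0.016
S = sqrt(351.0000)

18.7350 m


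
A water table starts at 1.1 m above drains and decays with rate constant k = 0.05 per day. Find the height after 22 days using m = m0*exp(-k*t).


m = m0 * exp(-k*t)
m = 1.1 * exp(-0.05 * 22)
m = 1.1 * exp(-1.1000)

0.3662 m


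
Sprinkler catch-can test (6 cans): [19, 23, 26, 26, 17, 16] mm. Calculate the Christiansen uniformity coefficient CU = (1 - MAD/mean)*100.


mean = 21.166667 mm
MAD = 3.833333 mm
CU = (1 - 3.833333/21.166667)*100

81.8898 %


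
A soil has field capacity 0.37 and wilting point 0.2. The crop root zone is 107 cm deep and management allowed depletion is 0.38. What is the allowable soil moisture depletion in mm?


SMD = (FC - PWP) * d * MAD * 10
SMD = (0.37 - 0.2) * 107 * 0.38 * 10
SMD = 0.1700 * 107 * 0.38 * 10

69.1220 mm


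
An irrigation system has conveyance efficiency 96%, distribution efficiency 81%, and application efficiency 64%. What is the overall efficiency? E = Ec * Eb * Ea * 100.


Ec = 0.96, Eb = 0.81, Ea = 0.64
E = 0.96 * 0.81 * 0.64 * 100 = 49.7664%

49.7664 %


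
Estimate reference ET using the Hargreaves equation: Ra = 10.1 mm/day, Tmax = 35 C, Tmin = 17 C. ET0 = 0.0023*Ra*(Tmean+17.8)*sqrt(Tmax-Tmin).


Tmean = (Tmax + Tmin)/2 = (35 + 17)/2 = 26.0
ET0 = 0.0023 * 10.1 * (26.0 + 17.8) * sqrt(35 - 17)
ET0 = 0.0023 * 10.1 * 43.8 * 4.242641

4.3168 mm/day


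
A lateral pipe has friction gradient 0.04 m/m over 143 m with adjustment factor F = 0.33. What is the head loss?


hf = J * L * F = 0.04 * 143 * 0.33 = 1.8876 m

1.8876 m


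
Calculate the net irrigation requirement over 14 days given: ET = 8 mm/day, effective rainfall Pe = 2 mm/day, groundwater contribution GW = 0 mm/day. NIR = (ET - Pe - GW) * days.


Daily deficit = ET - Pe - GW = 8 - 2 - 0 = 6 mm/day
NIR = 6 * 14 = 84 mm

84.0000 mm


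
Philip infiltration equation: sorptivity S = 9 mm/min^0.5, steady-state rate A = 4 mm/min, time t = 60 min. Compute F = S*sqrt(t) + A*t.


F = S*sqrt(t) + A*t
F = 9*sqrt(60) + 4*60
F = 9*7.745967 + 240

309.7137 mm


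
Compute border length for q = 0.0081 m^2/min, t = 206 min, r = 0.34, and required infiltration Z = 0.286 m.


L = q*t/((1+r)*Z)
L = 0.0081*206/((1+0.34)*0.286)
L = 1.6686/0.38324

4.3539 m


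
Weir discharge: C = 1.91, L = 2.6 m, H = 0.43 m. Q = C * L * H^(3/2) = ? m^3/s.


Q = C * L * H^(3/2) = 1.91 * 2.6 * 0.43^1.5 = 1.91 * 2.6 * 0.281970

1.4003 m^3/s


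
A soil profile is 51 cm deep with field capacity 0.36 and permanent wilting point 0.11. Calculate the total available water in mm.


AWC = (FC - PWP) * d * 10
AWC = (0.36 - 0.11) * 51 * 10
AWC = 0.2500 * 51 * 10

127.5000 mm


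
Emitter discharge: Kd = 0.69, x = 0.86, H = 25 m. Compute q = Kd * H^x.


q = Kd * H^x = 0.69 * 25^0.86 = 0.69 * 15.930463

10.9920 L/h


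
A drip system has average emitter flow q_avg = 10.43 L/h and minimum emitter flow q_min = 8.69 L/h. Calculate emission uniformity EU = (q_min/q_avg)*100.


EU = (q_min/q_avg)*100 = (8.69/10.43)*100 = 83.3174%

83.3174 %


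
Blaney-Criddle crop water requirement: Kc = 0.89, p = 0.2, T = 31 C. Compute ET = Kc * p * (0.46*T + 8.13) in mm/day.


ET = Kc * p * (0.46*T + 8.13)
ET = 0.89 * 0.2 * (0.46*31 + 8.13)
ET = 0.89 * 0.2 * 22.3900

3.9854 mm/day


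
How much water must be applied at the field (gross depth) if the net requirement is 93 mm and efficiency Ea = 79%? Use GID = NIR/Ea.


Ea = 79% = 0.79
GID = NIR / Ea = 93 / 0.79 = 117.7215 mm

117.7215 mm


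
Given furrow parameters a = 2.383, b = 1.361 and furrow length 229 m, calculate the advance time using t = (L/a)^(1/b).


t = (L/a)^(1/b)
t = (229/2.383)^(1/1.361)
t = 96.097356^(1/1.361)

28.6289 min


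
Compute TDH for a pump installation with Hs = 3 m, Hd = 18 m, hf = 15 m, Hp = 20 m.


TDH = Hs + Hd + hf + Hp = 3 + 18 + 15 + 20 = 56

56 m


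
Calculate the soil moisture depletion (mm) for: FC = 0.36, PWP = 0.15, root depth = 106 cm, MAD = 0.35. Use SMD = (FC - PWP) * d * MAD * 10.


SMD = (FC - PWP) * d * MAD * 10
SMD = (0.36 - 0.15) * 106 * 0.35 * 10
SMD = 0.2100 * 106 * 0.35 * 10

77.9100 mm


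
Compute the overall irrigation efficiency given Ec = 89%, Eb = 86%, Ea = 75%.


Ec = 0.89, Eb = 0.86, Ea = 0.75
E = 0.89 * 0.86 * 0.75 * 100 = 57.4050%

57.4050 %


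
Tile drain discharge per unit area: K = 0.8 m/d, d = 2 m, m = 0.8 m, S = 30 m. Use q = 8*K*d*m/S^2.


q = 8*K*d*m/S^2
q = 8*0.8*2*0.8/30^2
q = 10.2400 / 900

0.0114 m/d


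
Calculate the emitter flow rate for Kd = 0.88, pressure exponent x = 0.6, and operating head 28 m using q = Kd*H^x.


q = Kd * H^x = 0.88 * 28^0.6 = 0.88 * 7.384053

6.4980 L/h


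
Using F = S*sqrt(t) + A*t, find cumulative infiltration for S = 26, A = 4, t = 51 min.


F = S*sqrt(t) + A*t
F = 26*sqrt(51) + 4*51
F = 26*7.141428 + 204

389.6771 mm


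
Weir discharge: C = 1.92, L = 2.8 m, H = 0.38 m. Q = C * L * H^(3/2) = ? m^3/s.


Q = C * L * H^(3/2) = 1.92 * 2.8 * 0.38^1.5 = 1.92 * 2.8 * 0.234248

1.2593 m^3/s


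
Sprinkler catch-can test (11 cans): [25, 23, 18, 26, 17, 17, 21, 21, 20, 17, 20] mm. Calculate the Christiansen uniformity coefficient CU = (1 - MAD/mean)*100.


mean = 20.454545 mm
MAD = 2.495868 mm
CU = (1 - 2.495868/20.454545)*100

87.7980 %


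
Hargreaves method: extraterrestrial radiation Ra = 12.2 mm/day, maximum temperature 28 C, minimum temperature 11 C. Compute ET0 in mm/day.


Tmean = (Tmax + Tmin)/2 = (28 + 11)/2 = 19.5
ET0 = 0.0023 * 12.2 * (19.5 + 17.8) * sqrt(28 - 11)
ET0 = 0.0023 * 12.2 * 37.3 * 4.123106

4.3154 mm/day


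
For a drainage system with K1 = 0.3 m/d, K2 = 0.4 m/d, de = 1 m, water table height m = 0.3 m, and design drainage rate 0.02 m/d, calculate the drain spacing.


S^2 = 8*K2*de*m/q + 4*K1*m^2/q
S^2 = 8*0.4*1*0.3/0.02 + 4*0.3*0.3^2/0.02
S = sqrt(53.4000)

7.3075 m


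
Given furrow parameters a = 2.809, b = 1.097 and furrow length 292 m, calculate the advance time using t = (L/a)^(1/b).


t = (L/a)^(1/b)
t = (292/2.809)^(1/1.097)
t = 103.951584^(1/1.097)

68.9441 min


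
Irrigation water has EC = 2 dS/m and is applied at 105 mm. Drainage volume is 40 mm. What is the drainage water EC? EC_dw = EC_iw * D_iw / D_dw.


EC_dw = EC_iw * D_iw / D_dw
EC_dw = 2 * 105 / 40
EC_dw = 210 / 40

5.2500 dS/m


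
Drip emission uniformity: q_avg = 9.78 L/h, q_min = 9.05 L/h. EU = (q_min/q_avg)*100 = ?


EU = (q_min/q_avg)*100 = (9.05/9.78)*100 = 92.5358%

92.5358 %


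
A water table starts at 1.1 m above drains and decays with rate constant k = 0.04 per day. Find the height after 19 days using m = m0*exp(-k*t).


m = m0 * exp(-k*t)
m = 1.1 * exp(-0.04 * 19)
m = 1.1 * exp(-0.7600)

0.5144 m


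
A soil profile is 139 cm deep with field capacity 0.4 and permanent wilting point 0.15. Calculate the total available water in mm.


AWC = (FC - PWP) * d * 10
AWC = (0.4 - 0.15) * 139 * 10
AWC = 0.2500 * 139 * 10

347.5000 mm


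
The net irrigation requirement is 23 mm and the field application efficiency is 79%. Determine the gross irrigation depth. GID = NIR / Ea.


Ea = 79% = 0.79
GID = NIR / Ea = 23 / 0.79 = 29.1139 mm

29.1139 mm


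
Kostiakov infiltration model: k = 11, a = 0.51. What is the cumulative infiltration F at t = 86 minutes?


F = k * t^a = 11 * 86^0.51
F = 11 * 9.696036

106.6564 mm


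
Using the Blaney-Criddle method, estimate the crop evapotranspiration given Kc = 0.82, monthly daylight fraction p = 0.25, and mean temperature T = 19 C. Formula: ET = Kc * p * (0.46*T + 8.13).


ET = Kc * p * (0.46*T + 8.13)
ET = 0.82 * 0.25 * (0.46*19 + 8.13)
ET = 0.82 * 0.25 * 16.8700

3.4583 mm/day


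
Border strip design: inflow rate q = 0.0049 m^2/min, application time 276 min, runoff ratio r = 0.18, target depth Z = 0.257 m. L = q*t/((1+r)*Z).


L = q*t/((1+r)*Z)
L = 0.0049*276/((1+0.18)*0.257)
L = 1.3524/0.30326

4.4595 m


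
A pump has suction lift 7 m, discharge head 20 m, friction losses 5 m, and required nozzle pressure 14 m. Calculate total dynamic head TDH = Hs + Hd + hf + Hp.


TDH = Hs + Hd + hf + Hp = 7 + 20 + 5 + 14 = 46

46 m


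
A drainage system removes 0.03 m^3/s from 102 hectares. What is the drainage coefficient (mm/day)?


DC = Q * 86400 / (A * 10000) * 1000
DC = 0.03 * 86400 / (102 * 10000) * 1000
DC = 2592000.0000 / 1020000

2.5412 mm/day


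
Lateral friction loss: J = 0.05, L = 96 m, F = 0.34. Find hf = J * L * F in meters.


hf = J * L * F = 0.05 * 96 * 0.34 = 1.6320 m

1.6320 m


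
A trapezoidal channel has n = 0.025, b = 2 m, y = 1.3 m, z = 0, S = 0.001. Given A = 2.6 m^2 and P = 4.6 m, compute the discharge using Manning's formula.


R = A/P = 2.6/4.6 = 0.565217
Q = (1/0.025) * 2.6 * 0.565217^(2/3) * 0.001^0.5

2.2482 m^3/s


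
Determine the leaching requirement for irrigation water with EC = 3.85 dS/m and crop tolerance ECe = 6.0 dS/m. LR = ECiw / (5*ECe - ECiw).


LR = ECiw / (5*ECe - ECiw)
LR = 3.85 / (5*6.0 - 3.85)
LR = 3.85 / 26.1500

0.1472


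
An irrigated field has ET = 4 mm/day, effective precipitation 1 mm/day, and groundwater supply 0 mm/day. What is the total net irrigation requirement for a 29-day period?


Daily deficit = ET - Pe - GW = 4 - 1 - 0 = 3 mm/day
NIR = 3 * 29 = 87 mm

87.0000 mm


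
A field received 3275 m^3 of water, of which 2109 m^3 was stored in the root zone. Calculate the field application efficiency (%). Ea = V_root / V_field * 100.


Ea = V_root / V_field * 100 = 2109 / 3275 * 100 = 64.3969%

64.3969 %


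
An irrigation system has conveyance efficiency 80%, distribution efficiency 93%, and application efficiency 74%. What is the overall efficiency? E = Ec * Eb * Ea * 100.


Ec = 0.8, Eb = 0.93, Ea = 0.74
E = 0.8 * 0.93 * 0.74 * 100 = 55.0560%

55.0560 %


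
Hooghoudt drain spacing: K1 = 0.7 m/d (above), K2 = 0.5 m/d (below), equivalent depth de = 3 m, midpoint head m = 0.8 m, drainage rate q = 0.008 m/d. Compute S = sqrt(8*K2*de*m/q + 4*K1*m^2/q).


S^2 = 8*K2*de*m/q + 4*K1*m^2/q
S^2 = 8*0.5*3*0.8/0.008 + 4*0.7*0.8^2/0.008
S = sqrt(1424.0000)

37.7359 m


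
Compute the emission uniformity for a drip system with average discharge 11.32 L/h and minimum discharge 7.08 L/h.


EU = (q_min/q_avg)*100 = (7.08/11.32)*100 = 62.5442%

62.5442 %


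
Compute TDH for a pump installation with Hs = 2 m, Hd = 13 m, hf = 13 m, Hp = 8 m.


TDH = Hs + Hd + hf + Hp = 2 + 13 + 13 + 8 = 36

36 m


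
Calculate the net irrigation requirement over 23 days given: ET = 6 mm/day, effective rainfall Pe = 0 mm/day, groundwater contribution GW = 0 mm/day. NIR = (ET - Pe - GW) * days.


Daily deficit = ET - Pe - GW = 6 - 0 - 0 = 6 mm/day
NIR = 6 * 23 = 138 mm

138.0000 mm


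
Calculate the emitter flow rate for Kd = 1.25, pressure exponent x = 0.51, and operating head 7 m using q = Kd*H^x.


q = Kd * H^x = 1.25 * 7^0.51 = 1.25 * 2.697739

3.3722 L/h


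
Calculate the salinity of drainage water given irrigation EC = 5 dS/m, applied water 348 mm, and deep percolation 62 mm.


EC_dw = EC_iw * D_iw / D_dw
EC_dw = 5 * 348 / 62
EC_dw = 1740 / 62

28.0645 dS/m


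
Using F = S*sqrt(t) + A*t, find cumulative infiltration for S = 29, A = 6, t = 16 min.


F = S*sqrt(t) + A*t
F = 29*sqrt(16) + 6*16
F = 29*4.000000 + 96

212.0000 mm


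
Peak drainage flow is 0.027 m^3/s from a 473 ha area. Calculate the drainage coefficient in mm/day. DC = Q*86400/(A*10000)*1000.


DC = Q * 86400 / (A * 10000) * 1000
DC = 0.027 * 86400 / (473 * 10000) * 1000
DC = 2332800.0000 / 4730000

0.4932 mm/day


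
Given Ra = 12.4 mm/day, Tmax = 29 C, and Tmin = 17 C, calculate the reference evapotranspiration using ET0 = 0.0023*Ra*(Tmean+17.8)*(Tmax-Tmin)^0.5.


Tmean = (Tmax + Tmin)/2 = (29 + 17)/2 = 23.0
ET0 = 0.0023 * 12.4 * (23.0 + 17.8) * sqrt(29 - 17)
ET0 = 0.0023 * 12.4 * 40.8 * 3.464102

4.0309 mm/day


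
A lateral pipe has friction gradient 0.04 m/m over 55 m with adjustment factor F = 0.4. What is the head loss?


hf = J * L * F = 0.04 * 55 * 0.4 = 0.8800 m

0.8800 m


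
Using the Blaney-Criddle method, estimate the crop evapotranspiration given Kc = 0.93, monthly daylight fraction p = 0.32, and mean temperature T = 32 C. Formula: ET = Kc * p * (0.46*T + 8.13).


ET = Kc * p * (0.46*T + 8.13)
ET = 0.93 * 0.32 * (0.46*32 + 8.13)
ET = 0.93 * 0.32 * 22.8500

6.8002 mm/day


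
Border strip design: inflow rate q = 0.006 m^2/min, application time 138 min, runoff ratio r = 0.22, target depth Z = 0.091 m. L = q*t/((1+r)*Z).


L = q*t/((1+r)*Z)
L = 0.006*138/((1+0.22)*0.091)
L = 0.828/0.11102

7.4581 m


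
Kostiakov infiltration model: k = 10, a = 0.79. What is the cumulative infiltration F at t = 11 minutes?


F = k * t^a = 10 * 11^0.79
F = 10 * 6.648141

66.4814 mm


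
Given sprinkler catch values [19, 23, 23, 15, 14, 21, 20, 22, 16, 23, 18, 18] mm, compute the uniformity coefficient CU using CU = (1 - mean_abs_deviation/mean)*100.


mean = 19.333333 mm
MAD = 2.666667 mm
CU = (1 - 2.666667/19.333333)*100

86.2069 %


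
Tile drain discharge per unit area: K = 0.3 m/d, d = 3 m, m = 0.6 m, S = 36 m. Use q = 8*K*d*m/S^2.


q = 8*K*d*m/S^2
q = 8*0.3*3*0.6/36^2
q = 4.3200 / 1296

0.0033 m/d


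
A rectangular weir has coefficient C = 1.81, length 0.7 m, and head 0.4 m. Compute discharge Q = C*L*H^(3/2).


Q = C * L * H^(3/2) = 1.81 * 0.7 * 0.4^1.5 = 1.81 * 0.7 * 0.252982

0.3205 m^3/s


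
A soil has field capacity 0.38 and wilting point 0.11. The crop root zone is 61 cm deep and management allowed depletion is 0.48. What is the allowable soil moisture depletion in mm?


SMD = (FC - PWP) * d * MAD * 10
SMD = (0.38 - 0.11) * 61 * 0.48 * 10
SMD = 0.2700 * 61 * 0.48 * 10

79.0560 mm


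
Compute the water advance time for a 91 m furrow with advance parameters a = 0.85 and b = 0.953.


t = (L/a)^(1/b)
t = (91/0.85)^(1/0.953)
t = 107.058824^(1/0.953)

134.8091 min


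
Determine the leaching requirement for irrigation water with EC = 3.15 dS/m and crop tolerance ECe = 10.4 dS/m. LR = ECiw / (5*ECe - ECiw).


LR = ECiw / (5*ECe - ECiw)
LR = 3.15 / (5*10.4 - 3.15)
LR = 3.15 / 48.8500

0.0645


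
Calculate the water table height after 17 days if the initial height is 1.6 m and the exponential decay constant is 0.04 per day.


m = m0 * exp(-k*t)
m = 1.6 * exp(-0.04 * 17)
m = 1.6 * exp(-0.6800)

0.8106 m


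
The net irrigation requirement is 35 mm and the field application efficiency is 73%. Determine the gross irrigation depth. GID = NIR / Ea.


Ea = 73% = 0.73
GID = NIR / Ea = 35 / 0.73 = 47.9452 mm

47.9452 mm


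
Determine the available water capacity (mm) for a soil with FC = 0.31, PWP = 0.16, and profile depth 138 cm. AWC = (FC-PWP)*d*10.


AWC = (FC - PWP) * d * 10
AWC = (0.31 - 0.16) * 138 * 10
AWC = 0.1500 * 138 * 10

207.0000 mm


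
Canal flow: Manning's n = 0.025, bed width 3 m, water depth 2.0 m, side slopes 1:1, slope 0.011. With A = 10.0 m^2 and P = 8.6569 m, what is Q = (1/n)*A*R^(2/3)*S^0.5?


R = A/P = 10.0/8.6569 = 1.155148
Q = (1/0.025) * 10.0 * 1.155148^(2/3) * 0.011^0.5

46.1865 m^3/s


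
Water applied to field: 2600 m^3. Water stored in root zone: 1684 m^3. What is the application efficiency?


Ea = V_root / V_field * 100 = 1684 / 2600 * 100 = 64.7692%

64.7692 %


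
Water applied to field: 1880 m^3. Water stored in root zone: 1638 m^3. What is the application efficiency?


Ea = V_root / V_field * 100 = 1638 / 1880 * 100 = 87.1277%

87.1277 %


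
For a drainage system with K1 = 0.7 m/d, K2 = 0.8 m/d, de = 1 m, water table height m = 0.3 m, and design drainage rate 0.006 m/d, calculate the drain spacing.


S^2 = 8*K2*de*m/q + 4*K1*m^2/q
S^2 = 8*0.8*1*0.3/0.006 + 4*0.7*0.3^2/0.006
S = sqrt(362.0000)

19.0263 m


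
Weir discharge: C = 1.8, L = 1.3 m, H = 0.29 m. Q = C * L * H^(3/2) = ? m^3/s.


Q = C * L * H^(3/2) = 1.8 * 1.3 * 0.29^1.5 = 1.8 * 1.3 * 0.156170

0.3654 m^3/s


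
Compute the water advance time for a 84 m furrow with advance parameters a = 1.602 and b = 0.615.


t = (L/a)^(1/b)
t = (84/1.602)^(1/0.615)
t = 52.434457^(1/0.615)

625.3524 min


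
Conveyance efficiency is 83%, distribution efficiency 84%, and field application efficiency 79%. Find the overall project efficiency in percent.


Ec = 0.83, Eb = 0.84, Ea = 0.79
E = 0.83 * 0.84 * 0.79 * 100 = 55.0788%

55.0788 %


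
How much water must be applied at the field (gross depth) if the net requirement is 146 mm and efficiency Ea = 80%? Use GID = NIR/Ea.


Ea = 80% = 0.8
GID = NIR / Ea = 146 / 0.8 = 182.5000 mm

182.5000 mm


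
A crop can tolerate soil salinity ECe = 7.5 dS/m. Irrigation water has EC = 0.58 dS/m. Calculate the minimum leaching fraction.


LR = ECiw / (5*ECe - ECiw)
LR = 0.58 / (5*7.5 - 0.58)
LR = 0.58 / 36.9200

0.0157


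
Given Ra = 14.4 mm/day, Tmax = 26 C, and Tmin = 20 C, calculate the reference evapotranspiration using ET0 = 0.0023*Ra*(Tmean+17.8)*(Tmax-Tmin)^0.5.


Tmean = (Tmax + Tmin)/2 = (26 + 20)/2 = 23.0
ET0 = 0.0023 * 14.4 * (23.0 + 17.8) * sqrt(26 - 20)
ET0 = 0.0023 * 14.4 * 40.8 * 2.449490

3.3100 mm/day


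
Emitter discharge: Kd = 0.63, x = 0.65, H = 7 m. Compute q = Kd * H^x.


q = Kd * H^x = 0.63 * 7^0.65 = 0.63 * 3.542532

2.2318 L/h


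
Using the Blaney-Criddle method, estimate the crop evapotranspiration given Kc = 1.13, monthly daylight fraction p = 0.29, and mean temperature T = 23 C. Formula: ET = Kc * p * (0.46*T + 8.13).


ET = Kc * p * (0.46*T + 8.13)
ET = 1.13 * 0.29 * (0.46*23 + 8.13)
ET = 1.13 * 0.29 * 18.7100

6.1313 mm/day


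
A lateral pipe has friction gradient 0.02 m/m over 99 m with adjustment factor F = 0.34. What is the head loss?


hf = J * L * F = 0.02 * 99 * 0.34 = 0.6732 m

0.6732 m


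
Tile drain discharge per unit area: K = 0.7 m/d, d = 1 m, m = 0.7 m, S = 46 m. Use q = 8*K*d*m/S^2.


q = 8*K*d*m/S^2
q = 8*0.7*1*0.7/46^2
q = 3.9200 / 2116

0.0019 m/d


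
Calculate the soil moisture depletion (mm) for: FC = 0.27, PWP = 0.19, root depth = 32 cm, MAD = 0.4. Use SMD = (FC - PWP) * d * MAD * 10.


SMD = (FC - PWP) * d * MAD * 10
SMD = (0.27 - 0.19) * 32 * 0.4 * 10
SMD = 0.0800 * 32 * 0.4 * 10

10.2400 mm


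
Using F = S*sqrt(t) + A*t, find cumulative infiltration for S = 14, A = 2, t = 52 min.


F = S*sqrt(t) + A*t
F = 14*sqrt(52) + 2*52
F = 14*7.211103 + 104

204.9554 mm


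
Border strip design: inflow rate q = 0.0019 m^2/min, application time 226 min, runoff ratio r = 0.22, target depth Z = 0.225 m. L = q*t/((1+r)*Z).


L = q*t/((1+r)*Z)
L = 0.0019*226/((1+0.22)*0.225)
L = 0.4294/0.2745

1.5643 m


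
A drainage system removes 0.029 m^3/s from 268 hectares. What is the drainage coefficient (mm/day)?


DC = Q * 86400 / (A * 10000) * 1000
DC = 0.029 * 86400 / (268 * 10000) * 1000
DC = 2505600.0000 / 2680000

0.9349 mm/day


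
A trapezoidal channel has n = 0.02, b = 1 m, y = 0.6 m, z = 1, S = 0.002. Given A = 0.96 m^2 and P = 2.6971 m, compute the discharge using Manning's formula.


R = A/P = 0.96/2.6971 = 0.355938
Q = (1/0.02) * 0.96 * 0.355938^(2/3) * 0.002^0.5

1.0781 m^3/s


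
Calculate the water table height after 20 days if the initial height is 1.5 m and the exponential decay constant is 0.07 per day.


m = m0 * exp(-k*t)
m = 1.5 * exp(-0.07 * 20)
m = 1.5 * exp(-1.4000)

0.3699 m


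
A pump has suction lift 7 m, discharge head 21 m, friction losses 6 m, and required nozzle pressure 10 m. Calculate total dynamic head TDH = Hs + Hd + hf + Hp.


TDH = Hs + Hd + hf + Hp = 7 + 21 + 6 + 10 = 44

44 m


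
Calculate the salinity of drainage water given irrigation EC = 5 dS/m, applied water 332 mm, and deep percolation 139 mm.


EC_dw = EC_iw * D_iw / D_dw
EC_dw = 5 * 332 / 139
EC_dw = 1660 / 139

11.9424 dS/m


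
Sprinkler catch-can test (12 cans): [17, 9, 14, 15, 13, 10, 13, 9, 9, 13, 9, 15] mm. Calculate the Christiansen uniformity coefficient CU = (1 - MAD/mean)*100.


mean = 12.166667 mm
MAD = 2.472222 mm
CU = (1 - 2.472222/12.166667)*100

79.6804 %


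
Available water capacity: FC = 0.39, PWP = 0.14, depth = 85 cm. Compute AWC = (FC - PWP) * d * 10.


AWC = (FC - PWP) * d * 10
AWC = (0.39 - 0.14) * 85 * 10
AWC = 0.2500 * 85 * 10

212.5000 mm


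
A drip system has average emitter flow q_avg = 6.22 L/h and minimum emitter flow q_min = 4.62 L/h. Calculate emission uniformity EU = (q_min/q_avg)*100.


EU = (q_min/q_avg)*100 = (4.62/6.22)*100 = 74.2765%

74.2765 %


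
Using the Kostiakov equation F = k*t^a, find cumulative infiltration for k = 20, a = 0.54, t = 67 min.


F = k * t^a = 20 * 67^0.54
F = 20 * 9.684571

193.6914 mm


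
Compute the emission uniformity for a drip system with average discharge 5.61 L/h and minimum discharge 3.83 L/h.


EU = (q_min/q_avg)*100 = (3.83/5.61)*100 = 68.2709%

68.2709 %


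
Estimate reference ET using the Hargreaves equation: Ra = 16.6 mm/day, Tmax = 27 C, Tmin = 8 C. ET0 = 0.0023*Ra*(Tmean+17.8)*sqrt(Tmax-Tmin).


Tmean = (Tmax + Tmin)/2 = (27 + 8)/2 = 17.5
ET0 = 0.0023 * 16.6 * (17.5 + 17.8) * sqrt(27 - 8)
ET0 = 0.0023 * 16.6 * 35.3 * 4.358899

5.8747 mm/day


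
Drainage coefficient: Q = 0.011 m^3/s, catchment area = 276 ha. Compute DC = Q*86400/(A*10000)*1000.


DC = Q * 86400 / (A * 10000) * 1000
DC = 0.011 * 86400 / (276 * 10000) * 1000
DC = 950400.0000 / 2760000

0.3443 mm/day


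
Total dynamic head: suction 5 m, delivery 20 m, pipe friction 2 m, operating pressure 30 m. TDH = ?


TDH = Hs + Hd + hf + Hp = 5 + 20 + 2 + 30 = 57

57 m


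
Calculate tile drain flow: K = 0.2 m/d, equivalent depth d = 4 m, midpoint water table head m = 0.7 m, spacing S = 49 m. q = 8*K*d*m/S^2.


q = 8*K*d*m/S^2
q = 8*0.2*4*0.7/49^2
q = 4.4800 / 2401

0.0019 m/d


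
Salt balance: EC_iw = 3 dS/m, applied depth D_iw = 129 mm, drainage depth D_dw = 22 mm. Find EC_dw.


EC_dw = EC_iw * D_iw / D_dw
EC_dw = 3 * 129 / 22
EC_dw = 387 / 22

17.5909 dS/m


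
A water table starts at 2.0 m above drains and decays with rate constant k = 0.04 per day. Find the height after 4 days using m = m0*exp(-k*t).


m = m0 * exp(-k*t)
m = 2.0 * exp(-0.04 * 4)
m = 2.0 * exp(-0.1600)

1.7043 m


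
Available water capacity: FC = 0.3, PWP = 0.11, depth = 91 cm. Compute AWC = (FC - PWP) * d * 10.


AWC = (FC - PWP) * d * 10
AWC = (0.3 - 0.11) * 91 * 10
AWC = 0.1900 * 91 * 10

172.9000 mm


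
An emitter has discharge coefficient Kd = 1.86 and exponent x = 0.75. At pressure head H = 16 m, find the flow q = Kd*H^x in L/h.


q = Kd * H^x = 1.86 * 16^0.75 = 1.86 * 8.000000

14.8800 L/h


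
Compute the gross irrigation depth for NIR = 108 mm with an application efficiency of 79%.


Ea = 79% = 0.79
GID = NIR / Ea = 108 / 0.79 = 136.7089 mm

136.7089 mm


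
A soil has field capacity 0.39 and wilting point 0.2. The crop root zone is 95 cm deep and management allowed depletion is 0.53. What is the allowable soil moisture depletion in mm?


SMD = (FC - PWP) * d * MAD * 10
SMD = (0.39 - 0.2) * 95 * 0.53 * 10
SMD = 0.1900 * 95 * 0.53 * 10

95.6650 mm


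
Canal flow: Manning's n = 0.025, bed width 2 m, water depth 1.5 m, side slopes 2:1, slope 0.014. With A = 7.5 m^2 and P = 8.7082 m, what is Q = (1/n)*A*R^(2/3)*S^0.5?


R = A/P = 7.5/8.7082 = 0.861257
Q = (1/0.025) * 7.5 * 0.861257^(2/3) * 0.014^0.5

32.1322 m^3/s


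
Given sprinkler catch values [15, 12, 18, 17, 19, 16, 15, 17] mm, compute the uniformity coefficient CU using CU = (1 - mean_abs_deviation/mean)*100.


mean = 16.125000 mm
MAD = 1.625000 mm
CU = (1 - 1.625000/16.125000)*100

89.9225 %


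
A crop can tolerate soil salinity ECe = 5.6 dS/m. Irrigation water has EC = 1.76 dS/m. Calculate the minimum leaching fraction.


LR = ECiw / (5*ECe - ECiw)
LR = 1.76 / (5*5.6 - 1.76)
LR = 1.76 / 26.2400

0.0671


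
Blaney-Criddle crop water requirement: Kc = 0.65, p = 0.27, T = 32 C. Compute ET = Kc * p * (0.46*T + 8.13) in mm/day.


ET = Kc * p * (0.46*T + 8.13)
ET = 0.65 * 0.27 * (0.46*32 + 8.13)
ET = 0.65 * 0.27 * 22.8500

4.0102 mm/day


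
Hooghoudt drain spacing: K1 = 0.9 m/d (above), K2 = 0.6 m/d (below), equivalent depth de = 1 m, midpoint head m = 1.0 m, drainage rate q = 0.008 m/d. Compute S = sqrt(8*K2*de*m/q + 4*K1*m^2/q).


S^2 = 8*K2*de*m/q + 4*K1*m^2/q
S^2 = 8*0.6*1*1.0/0.008 + 4*0.9*1.0^2/0.008
S = sqrt(1050.0000)

32.4037 m


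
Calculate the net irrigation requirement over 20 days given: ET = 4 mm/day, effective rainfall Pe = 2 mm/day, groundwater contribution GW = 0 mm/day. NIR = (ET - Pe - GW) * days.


Daily deficit = ET - Pe - GW = 4 - 2 - 0 = 2 mm/day
NIR = 2 * 20 = 40 mm

40.0000 mm


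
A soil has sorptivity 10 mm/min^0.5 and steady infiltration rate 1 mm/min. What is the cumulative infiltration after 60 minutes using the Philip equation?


F = S*sqrt(t) + A*t
F = 10*sqrt(60) + 1*60
F = 10*7.745967 + 60

137.4597 mm


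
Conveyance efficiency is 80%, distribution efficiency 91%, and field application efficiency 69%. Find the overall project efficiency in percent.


Ec = 0.8, Eb = 0.91, Ea = 0.69
E = 0.8 * 0.91 * 0.69 * 100 = 50.2320%

50.2320 %


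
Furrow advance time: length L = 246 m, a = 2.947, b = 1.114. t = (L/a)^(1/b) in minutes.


t = (L/a)^(1/b)
t = (246/2.947)^(1/1.114)
t = 83.474720^(1/1.114)

53.0780 min


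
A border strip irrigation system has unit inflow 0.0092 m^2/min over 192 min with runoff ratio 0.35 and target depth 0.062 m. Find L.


L = q*t/((1+r)*Z)
L = 0.0092*192/((1+0.35)*0.062)
L = 1.7664/0.0837

21.1039 m


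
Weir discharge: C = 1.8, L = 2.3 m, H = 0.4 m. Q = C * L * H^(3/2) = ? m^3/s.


Q = C * L * H^(3/2) = 1.8 * 2.3 * 0.4^1.5 = 1.8 * 2.3 * 0.252982

1.0473 m^3/s


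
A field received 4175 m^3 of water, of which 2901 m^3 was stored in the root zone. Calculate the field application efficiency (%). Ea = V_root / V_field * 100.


Ea = V_root / V_field * 100 = 2901 / 4175 * 100 = 69.4850%

69.4850 %


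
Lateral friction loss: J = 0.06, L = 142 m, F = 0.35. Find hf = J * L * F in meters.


hf = J * L * F = 0.06 * 142 * 0.35 = 2.9820 m

2.9820 m


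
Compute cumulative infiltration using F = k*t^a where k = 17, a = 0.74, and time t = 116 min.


F = k * t^a = 17 * 116^0.74
F = 17 * 33.705355

572.9910 mm


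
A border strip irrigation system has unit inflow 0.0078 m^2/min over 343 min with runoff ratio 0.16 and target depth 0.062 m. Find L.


L = q*t/((1+r)*Z)
L = 0.0078*343/((1+0.16)*0.062)
L = 2.6754/0.07192

37.1997 m


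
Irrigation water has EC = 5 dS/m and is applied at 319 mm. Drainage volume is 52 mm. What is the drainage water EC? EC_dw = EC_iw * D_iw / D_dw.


EC_dw = EC_iw * D_iw / D_dw
EC_dw = 5 * 319 / 52
EC_dw = 1595 / 52

30.6731 dS/m


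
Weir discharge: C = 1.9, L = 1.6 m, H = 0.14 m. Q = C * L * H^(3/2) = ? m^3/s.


Q = C * L * H^(3/2) = 1.9 * 1.6 * 0.14^1.5 = 1.9 * 1.6 * 0.052383

0.1592 m^3/s


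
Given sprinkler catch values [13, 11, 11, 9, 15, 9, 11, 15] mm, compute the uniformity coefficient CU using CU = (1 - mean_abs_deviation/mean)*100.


mean = 11.750000 mm
MAD = 1.937500 mm
CU = (1 - 1.937500/11.750000)*100

83.5106 %


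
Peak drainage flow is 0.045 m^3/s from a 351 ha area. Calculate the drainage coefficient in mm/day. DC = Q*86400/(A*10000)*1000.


DC = Q * 86400 / (A * 10000) * 1000
DC = 0.045 * 86400 / (351 * 10000) * 1000
DC = 3888000.0000 / 3510000

1.1077 mm/day


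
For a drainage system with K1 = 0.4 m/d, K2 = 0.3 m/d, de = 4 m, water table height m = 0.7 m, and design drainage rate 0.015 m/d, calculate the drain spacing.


S^2 = 8*K2*de*m/q + 4*K1*m^2/q
S^2 = 8*0.3*4*0.7/0.015 + 4*0.4*0.7^2/0.015
S = sqrt(500.2667)

22.3666 m


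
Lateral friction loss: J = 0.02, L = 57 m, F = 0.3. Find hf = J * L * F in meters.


hf = J * L * F = 0.02 * 57 * 0.3 = 0.3420 m

0.3420 m


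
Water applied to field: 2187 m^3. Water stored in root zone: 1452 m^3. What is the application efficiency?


Ea = V_root / V_field * 100 = 1452 / 2187 * 100 = 66.3923%

66.3923 %


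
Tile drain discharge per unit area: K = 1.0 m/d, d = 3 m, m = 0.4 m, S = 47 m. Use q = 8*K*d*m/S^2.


q = 8*K*d*m/S^2
q = 8*1.0*3*0.4/47^2
q = 9.6000 / 2209

0.0043 m/d


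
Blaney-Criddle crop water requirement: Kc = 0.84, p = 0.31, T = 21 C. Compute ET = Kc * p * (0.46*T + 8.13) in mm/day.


ET = Kc * p * (0.46*T + 8.13)
ET = 0.84 * 0.31 * (0.46*21 + 8.13)
ET = 0.84 * 0.31 * 17.7900

4.6325 mm/day


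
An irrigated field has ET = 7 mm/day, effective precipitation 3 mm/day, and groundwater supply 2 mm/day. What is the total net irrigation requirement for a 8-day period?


Daily deficit = ET - Pe - GW = 7 - 3 - 2 = 2 mm/day
NIR = 2 * 8 = 16 mm

16.0000 mm


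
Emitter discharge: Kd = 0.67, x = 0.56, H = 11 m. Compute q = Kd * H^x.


q = Kd * H^x = 0.67 * 11^0.56 = 0.67 * 3.829834

2.5660 L/h


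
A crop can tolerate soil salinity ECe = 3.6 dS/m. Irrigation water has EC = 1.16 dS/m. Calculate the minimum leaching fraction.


LR = ECiw / (5*ECe - ECiw)
LR = 1.16 / (5*3.6 - 1.16)
LR = 1.16 / 16.8400

0.0689


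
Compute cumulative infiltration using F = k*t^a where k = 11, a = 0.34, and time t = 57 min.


F = k * t^a = 11 * 57^0.34
F = 11 * 3.953643

43.4901 mm


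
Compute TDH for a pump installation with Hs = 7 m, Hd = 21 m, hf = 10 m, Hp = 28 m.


TDH = Hs + Hd + hf + Hp = 7 + 21 + 10 + 28 = 66

66 m


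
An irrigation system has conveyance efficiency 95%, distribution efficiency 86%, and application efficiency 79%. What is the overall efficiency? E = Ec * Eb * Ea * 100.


Ec = 0.95, Eb = 0.86, Ea = 0.79
E = 0.95 * 0.86 * 0.79 * 100 = 64.5430%

64.5430 %


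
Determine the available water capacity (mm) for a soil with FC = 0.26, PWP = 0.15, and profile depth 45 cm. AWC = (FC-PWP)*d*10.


AWC = (FC - PWP) * d * 10
AWC = (0.26 - 0.15) * 45 * 10
AWC = 0.1100 * 45 * 10

49.5000 mm


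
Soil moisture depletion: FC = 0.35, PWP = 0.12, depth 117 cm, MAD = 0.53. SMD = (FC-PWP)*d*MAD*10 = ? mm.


SMD = (FC - PWP) * d * MAD * 10
SMD = (0.35 - 0.12) * 117 * 0.53 * 10
SMD = 0.2300 * 117 * 0.53 * 10

142.6230 mm


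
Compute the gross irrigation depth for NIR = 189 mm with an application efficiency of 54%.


Ea = 54% = 0.54
GID = NIR / Ea = 189 / 0.54 = 350.0000 mm

350.0000 mm


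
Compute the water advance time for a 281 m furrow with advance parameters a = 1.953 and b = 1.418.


t = (L/a)^(1/b)
t = (281/1.953)^(1/1.418)
t = 143.881208^(1/1.418)

33.2556 min


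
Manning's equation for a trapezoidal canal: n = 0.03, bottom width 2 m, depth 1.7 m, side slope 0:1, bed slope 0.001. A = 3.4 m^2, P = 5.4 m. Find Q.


R = A/P = 3.4/5.4 = 0.629630
Q = (1/0.03) * 3.4 * 0.629630^(2/3) * 0.001^0.5

2.6328 m^3/s


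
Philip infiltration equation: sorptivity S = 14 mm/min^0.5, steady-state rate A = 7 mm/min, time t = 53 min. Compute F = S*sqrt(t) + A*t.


F = S*sqrt(t) + A*t
F = 14*sqrt(53) + 7*53
F = 14*7.280110 + 371

472.9215 mm


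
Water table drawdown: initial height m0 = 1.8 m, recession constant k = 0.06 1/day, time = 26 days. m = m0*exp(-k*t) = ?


m = m0 * exp(-k*t)
m = 1.8 * exp(-0.06 * 26)
m = 1.8 * exp(-1.5600)

0.3782 m


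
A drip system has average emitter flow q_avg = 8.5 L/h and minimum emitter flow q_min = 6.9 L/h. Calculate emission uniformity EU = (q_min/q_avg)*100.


EU = (q_min/q_avg)*100 = (6.9/8.5)*100 = 81.1765%

81.1765 %


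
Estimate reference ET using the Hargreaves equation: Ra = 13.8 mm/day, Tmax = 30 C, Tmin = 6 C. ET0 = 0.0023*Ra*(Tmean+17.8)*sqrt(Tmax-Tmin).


Tmean = (Tmax + Tmin)/2 = (30 + 6)/2 = 18.0
ET0 = 0.0023 * 13.8 * (18.0 + 17.8) * sqrt(30 - 6)
ET0 = 0.0023 * 13.8 * 35.8 * 4.898979

5.5667 mm/day


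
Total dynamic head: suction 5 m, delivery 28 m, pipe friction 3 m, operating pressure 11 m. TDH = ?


TDH = Hs + Hd + hf + Hp = 5 + 28 + 3 + 11 = 47

47 m


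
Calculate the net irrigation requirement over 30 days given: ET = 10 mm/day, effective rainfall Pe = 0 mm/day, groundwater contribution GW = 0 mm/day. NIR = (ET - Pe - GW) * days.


Daily deficit = ET - Pe - GW = 10 - 0 - 0 = 10 mm/day
NIR = 10 * 30 = 300 mm

300.0000 mm


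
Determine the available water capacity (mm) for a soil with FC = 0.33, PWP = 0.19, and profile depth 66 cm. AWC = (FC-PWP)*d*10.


AWC = (FC - PWP) * d * 10
AWC = (0.33 - 0.19) * 66 * 10
AWC = 0.1400 * 66 * 10

92.4000 mm


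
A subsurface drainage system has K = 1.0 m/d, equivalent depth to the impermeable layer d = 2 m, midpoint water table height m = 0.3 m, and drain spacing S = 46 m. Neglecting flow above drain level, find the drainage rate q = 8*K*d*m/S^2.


q = 8*K*d*m/S^2
q = 8*1.0*2*0.3/46^2
q = 4.8000 / 2116

0.0023 m/d


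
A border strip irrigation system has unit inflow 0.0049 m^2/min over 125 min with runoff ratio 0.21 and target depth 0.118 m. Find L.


L = q*t/((1+r)*Z)
L = 0.0049*125/((1+0.21)*0.118)
L = 0.6125/0.14278

4.2898 m


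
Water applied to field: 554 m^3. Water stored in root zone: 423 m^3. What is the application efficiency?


Ea = V_root / V_field * 100 = 423 / 554 * 100 = 76.3538%

76.3538 %


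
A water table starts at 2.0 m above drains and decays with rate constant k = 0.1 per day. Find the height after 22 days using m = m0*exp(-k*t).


m = m0 * exp(-k*t)
m = 2.0 * exp(-0.1 * 22)
m = 2.0 * exp(-2.2000)

0.2216 m


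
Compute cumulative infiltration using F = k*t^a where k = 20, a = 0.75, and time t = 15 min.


F = k * t^a = 20 * 15^0.75
F = 20 * 7.621991

152.4398 mm


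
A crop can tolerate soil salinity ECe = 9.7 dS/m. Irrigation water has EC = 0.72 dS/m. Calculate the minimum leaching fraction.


LR = ECiw / (5*ECe - ECiw)
LR = 0.72 / (5*9.7 - 0.72)
LR = 0.72 / 47.7800

0.0151


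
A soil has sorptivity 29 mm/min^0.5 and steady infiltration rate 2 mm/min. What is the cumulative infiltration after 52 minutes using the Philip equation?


F = S*sqrt(t) + A*t
F = 29*sqrt(52) + 2*52
F = 29*7.211103 + 104

313.1220 mm
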